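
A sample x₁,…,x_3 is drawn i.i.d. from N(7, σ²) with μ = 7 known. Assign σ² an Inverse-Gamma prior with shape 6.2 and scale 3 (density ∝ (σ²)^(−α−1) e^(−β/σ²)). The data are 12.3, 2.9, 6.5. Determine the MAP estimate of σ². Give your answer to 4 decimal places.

Sum of squared deviations about the known mean: SS = (12.3−7)² + (2.9−7)² + (6.5−7)² = 45.15.
The Normal likelihood contributes (σ²)^(−n/2) exp(−SS/(2σ²)), so the posterior is Inverse-Gamma(α + n/2, β + SS/2) = Inverse-Gamma(7.7, 25.575).
The mode of Inverse-Gamma(a, b) is b/(a+1) = 25.575/8.7 ≈ 2.9397.

σ̂²_MAP = 2.9397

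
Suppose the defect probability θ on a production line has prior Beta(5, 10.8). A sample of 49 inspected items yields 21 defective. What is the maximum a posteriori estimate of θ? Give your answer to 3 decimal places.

Prior: Beta(5, 10.8).
Data: 21 successes in 49 trials. The binomial likelihood contributes θ^21(1−θ)^28, so the posterior is Beta(5+21, 10.8+28) = Beta(26, 38.8).
For Beta(a, b) with a, b > 1 the mode is (a−1)/(a+b−2) = 25/62.8 ≈ 0.398.

θ̂_MAP = 0.398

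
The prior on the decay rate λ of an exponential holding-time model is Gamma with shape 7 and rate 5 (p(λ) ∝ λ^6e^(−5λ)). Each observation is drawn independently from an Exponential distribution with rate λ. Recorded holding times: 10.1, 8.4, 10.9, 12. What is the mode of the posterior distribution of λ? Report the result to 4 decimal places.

λ̂_MAP = 0.2155

The Exponential(rate=λ) likelihood is ∝ λ^n e^(−λΣtᵢ). Here n = 4 and Σtᵢ = 10.1 + 8.4 + 10.9 + 12 = 41.4.
Posterior ∝ λ^6e^(−5λ) · λ^4e^(−41.4λ) = λ^10e^(−46.4λ), i.e. Gamma(11, 46.4).
Mode = (a−1)/b = 10/46.4 ≈ 0.2155.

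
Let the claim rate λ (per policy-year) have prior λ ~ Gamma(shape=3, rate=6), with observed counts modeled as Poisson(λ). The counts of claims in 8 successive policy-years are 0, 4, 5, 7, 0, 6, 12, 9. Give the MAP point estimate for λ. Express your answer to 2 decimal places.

λ̂_MAP = 3.21

Σxᵢ = 0+4+5+7+0+6+12+9 = 43, with n = 8.
Posterior ∝ λ^2e^(−6λ) · λ^43e^(−8λ) = λ^45e^(−14λ), i.e. Gamma(shape=46, rate=14).
The mode of a Gamma(a, b) with a ≥ 1 (shape–rate) is (a−1)/b = 45/14 ≈ 3.21.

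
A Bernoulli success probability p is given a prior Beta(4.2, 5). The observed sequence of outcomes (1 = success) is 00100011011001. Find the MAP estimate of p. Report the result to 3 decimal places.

p̂_MAP = 0.434

Prior: Beta(4.2, 5).
Data: 6 successes in 14 trials (from the sequence). The binomial likelihood contributes p^6(1−p)^8, so the posterior is Beta(4.2+6, 5+8) = Beta(10.2, 13).
For Beta(a, b) with a, b > 1 the mode is (a−1)/(a+b−2) = 9.2/21.2 ≈ 0.434.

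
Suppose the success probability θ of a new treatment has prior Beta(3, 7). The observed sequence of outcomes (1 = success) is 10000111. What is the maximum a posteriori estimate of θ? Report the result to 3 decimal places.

θ̂_MAP = 0.375

Prior: Beta(3, 7).
Data: 4 successes in 8 trials (from the sequence). The binomial likelihood contributes θ^4(1−θ)^4, so the posterior is Beta(3+4, 7+4) = Beta(7, 11).
For Beta(a, b) with a, b > 1 the mode is (a−1)/(a+b−2) = 6/16 ≈ 0.375.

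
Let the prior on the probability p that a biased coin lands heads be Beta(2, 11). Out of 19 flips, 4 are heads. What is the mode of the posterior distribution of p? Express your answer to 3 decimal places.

p̂_MAP = 0.167

Prior: Beta(2, 11).
Data: 4 successes in 19 trials. The binomial likelihood contributes p^4(1−p)^15, so the posterior is Beta(2+4, 11+15) = Beta(6, 26).
For Beta(a, b) with a, b > 1 the mode is (a−1)/(a+b−2) = 5/30 ≈ 0.167.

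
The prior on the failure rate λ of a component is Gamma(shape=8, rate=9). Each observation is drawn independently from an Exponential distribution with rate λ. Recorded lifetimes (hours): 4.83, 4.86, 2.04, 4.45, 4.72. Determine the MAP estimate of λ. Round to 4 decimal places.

The Exponential(rate=λ) likelihood is ∝ λ^n e^(−λΣtᵢ). Here n = 5 and Σtᵢ = 4.83 + 4.86 + 2.04 + 4.45 + 4.72 = 20.90.
Posterior ∝ λ^7e^(−9λ) · λ^5e^(−20.90λ) = λ^12e^(−29.90λ), i.e. Gamma(13, 29.90).
Mode = (a−1)/b = 12/29.90 ≈ 0.4013.

λ̂_MAP = 0.4013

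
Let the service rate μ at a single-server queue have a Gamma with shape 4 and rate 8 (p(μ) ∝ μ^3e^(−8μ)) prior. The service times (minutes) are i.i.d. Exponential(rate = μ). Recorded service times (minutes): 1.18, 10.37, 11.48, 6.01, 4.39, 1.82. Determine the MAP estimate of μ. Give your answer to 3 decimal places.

The Exponential(rate=μ) likelihood is ∝ μ^n e^(−μΣtᵢ). Here n = 6 and Σtᵢ = 1.18 + 10.37 + 11.48 + 6.01 + 4.39 + 1.82 = 35.25.
Posterior ∝ μ^3e^(−8μ) · μ^6e^(−35.25μ) = μ^9e^(−43.25μ), i.e. Gamma(10, 43.25).
Mode = (a−1)/b = 9/43.25 ≈ 0.208.

μ̂_MAP = 0.208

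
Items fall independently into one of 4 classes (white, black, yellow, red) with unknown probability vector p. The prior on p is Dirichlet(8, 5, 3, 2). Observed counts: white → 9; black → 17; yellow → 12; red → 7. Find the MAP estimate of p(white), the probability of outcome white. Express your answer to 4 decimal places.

The posterior is Dirichlet(αᵢ + nᵢ) = Dirichlet(17, 22, 15, 9).
For a Dirichlet(a₁,…,a_K) with all aᵢ > 1, the mode has j-th component (aⱼ − 1)/(Σaᵢ − K).
Here Σaᵢ = 63 and K = 4, so p(white) = (17 − 1)/(63 − 4) = 16/59 ≈ 0.2712.

MAP estimate of p(white) = 0.2712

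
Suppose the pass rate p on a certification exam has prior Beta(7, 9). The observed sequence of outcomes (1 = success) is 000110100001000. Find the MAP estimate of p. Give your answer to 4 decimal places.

p̂_MAP = 0.3448

Prior: Beta(7, 9).
Data: 4 successes in 15 trials (from the sequence). The binomial likelihood contributes p^4(1−p)^11, so the posterior is Beta(7+4, 9+11) = Beta(11, 20).
For Beta(a, b) with a, b > 1 the mode is (a−1)/(a+b−2) = 10/29 ≈ 0.3448.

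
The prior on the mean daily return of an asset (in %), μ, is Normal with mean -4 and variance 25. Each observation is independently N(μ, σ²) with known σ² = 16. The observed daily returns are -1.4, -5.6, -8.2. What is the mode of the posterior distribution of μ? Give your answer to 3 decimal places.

μ̂_MAP = -4.879

n = 3; x̄ = ((-1.4) + (-5.6) + (-8.2))/3 = -15.2/3 = -76/15 ≈ -5.0667.
For a Normal prior and Normal likelihood with known variance, the posterior is Normal; its mode equals its mean, the precision-weighted average.
Prior precision 1/σ₀² = 1/25 = 0.04; data precision n/σ² = 3/16 = 0.1875.
μ̂ = (0.04·(-4) + 0.1875·(-76/15)) / (0.04 + 0.1875) = (-1.11)/0.2275 = -444/91 ≈ -4.879.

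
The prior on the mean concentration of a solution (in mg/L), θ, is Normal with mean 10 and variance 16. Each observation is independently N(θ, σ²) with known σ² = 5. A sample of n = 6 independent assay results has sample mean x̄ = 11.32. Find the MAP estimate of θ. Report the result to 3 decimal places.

n = 6, x̄ = 11.32.
For a Normal prior and Normal likelihood with known variance, the posterior is Normal; its mode equals its mean, the precision-weighted average.
Prior precision 1/σ₀² = 1/16 = 0.0625; data precision n/σ² = 6/5 = 1.2.
θ̂ = (0.0625·10 + 1.2·11.32) / (0.0625 + 1.2) = 14.209/1.2625 = 28418/2525 ≈ 11.255.

θ̂_MAP = 11.255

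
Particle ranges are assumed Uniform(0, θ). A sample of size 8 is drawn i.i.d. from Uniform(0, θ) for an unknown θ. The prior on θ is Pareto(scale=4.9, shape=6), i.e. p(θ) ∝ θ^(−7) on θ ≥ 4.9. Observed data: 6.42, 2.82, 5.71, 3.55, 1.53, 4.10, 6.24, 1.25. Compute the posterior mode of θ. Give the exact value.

The Uniform(0, θ) likelihood is θ^(−n) for θ ≥ max(xᵢ), zero otherwise. Here max(xᵢ) = 6.42.
Posterior ∝ θ^(−7) · θ^(−8) = θ^(−15) on θ ≥ max(4.9, 6.42) = 6.42.
This density is strictly decreasing in θ, so the posterior mode lies at the lower boundary of the support.

θ̂_MAP = 6.42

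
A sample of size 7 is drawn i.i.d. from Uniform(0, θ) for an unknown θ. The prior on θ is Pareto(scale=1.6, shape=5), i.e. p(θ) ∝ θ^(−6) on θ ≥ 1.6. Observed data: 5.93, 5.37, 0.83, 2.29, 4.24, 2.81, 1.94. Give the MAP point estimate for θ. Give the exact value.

θ̂_MAP = 5.93

The Uniform(0, θ) likelihood is θ^(−n) for θ ≥ max(xᵢ), zero otherwise. Here max(xᵢ) = 5.93.
Posterior ∝ θ^(−6) · θ^(−7) = θ^(−13) on θ ≥ max(1.6, 5.93) = 5.93.
This density is strictly decreasing in θ, so the posterior mode lies at the lower boundary of the support.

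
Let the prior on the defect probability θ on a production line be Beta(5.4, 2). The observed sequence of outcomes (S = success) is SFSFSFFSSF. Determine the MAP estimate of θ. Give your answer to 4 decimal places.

Prior: Beta(5.4, 2).
Data: 5 successes in 10 trials (from the sequence). The binomial likelihood contributes θ^5(1−θ)^5, so the posterior is Beta(5.4+5, 2+5) = Beta(10.4, 7).
For Beta(a, b) with a, b > 1 the mode is (a−1)/(a+b−2) = 9.4/15.4 ≈ 0.6104.

θ̂_MAP = 0.6104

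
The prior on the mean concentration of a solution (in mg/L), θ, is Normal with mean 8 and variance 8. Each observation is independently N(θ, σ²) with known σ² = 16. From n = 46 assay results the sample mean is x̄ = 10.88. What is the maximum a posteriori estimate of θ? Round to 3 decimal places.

θ̂_MAP = 10.760

n = 46, x̄ = 10.88.
For a Normal prior and Normal likelihood with known variance, the posterior is Normal; its mode equals its mean, the precision-weighted average.
Prior precision 1/σ₀² = 1/8 = 0.125; data precision n/σ² = 46/16 = 2.875.
θ̂ = (0.125·8 + 2.875·10.88) / (0.125 + 2.875) = 32.28/3 = 10.760.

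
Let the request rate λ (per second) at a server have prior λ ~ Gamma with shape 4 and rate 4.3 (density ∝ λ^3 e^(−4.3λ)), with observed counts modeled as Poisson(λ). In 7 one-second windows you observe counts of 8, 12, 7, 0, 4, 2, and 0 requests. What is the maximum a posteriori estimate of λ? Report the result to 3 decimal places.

λ̂_MAP = 3.186

Σxᵢ = 8+12+7+0+4+2+0 = 33, with n = 7.
Posterior ∝ λ^3e^(−4.3λ) · λ^33e^(−7λ) = λ^36e^(−11.3λ), i.e. Gamma(shape=37, rate=11.3).
The mode of a Gamma(a, b) with a ≥ 1 (shape–rate) is (a−1)/b = 36/11.3 ≈ 3.186.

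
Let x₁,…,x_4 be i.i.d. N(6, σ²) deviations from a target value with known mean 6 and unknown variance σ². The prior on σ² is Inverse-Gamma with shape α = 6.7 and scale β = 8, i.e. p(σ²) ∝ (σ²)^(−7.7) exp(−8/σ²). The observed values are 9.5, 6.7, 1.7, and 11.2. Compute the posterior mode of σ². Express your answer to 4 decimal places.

σ̂²_MAP = 3.8284

Sum of squared deviations about the known mean: SS = (9.5−6)² + (6.7−6)² + (1.7−6)² + (11.2−6)² = 58.27.
The Normal likelihood contributes (σ²)^(−n/2) exp(−SS/(2σ²)), so the posterior is Inverse-Gamma(α + n/2, β + SS/2) = Inverse-Gamma(8.7, 37.135).
The mode of Inverse-Gamma(a, b) is b/(a+1) = 37.135/9.7 ≈ 3.8284.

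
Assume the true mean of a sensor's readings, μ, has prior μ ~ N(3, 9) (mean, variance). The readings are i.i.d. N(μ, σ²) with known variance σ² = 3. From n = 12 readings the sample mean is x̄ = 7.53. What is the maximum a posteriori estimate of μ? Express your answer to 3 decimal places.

n = 12, x̄ = 7.53.
For a Normal prior and Normal likelihood with known variance, the posterior is Normal; its mode equals its mean, the precision-weighted average.
Prior precision 1/σ₀² = 1/9; data precision n/σ² = 12/3 = 4.
μ̂ = ((1/9)·3 + 4·7.53) / (1/9 + 4) = (2284/75)/(37/9) = 6852/925 ≈ 7.408.

μ̂_MAP = 7.408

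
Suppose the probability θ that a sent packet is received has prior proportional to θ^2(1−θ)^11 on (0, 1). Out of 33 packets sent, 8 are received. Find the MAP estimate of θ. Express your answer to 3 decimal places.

θ̂_MAP = 0.217

The prior density ∝ θ^2(1−θ)^11 is the kernel of Beta(3, 12).
Data: 8 successes in 33 trials. The binomial likelihood contributes θ^8(1−θ)^25, so the posterior is Beta(3+8, 12+25) = Beta(11, 37).
For Beta(a, b) with a, b > 1 the mode is (a−1)/(a+b−2) = 10/46 ≈ 0.217.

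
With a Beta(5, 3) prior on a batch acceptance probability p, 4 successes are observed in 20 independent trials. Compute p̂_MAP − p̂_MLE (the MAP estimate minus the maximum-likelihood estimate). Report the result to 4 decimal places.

MAP − MLE = 0.1077

Posterior is Beta(9, 19); MAP = (9−1)/(28−2) = 8/26 ≈ 0.30769.
MLE ignores the prior: p̂_MLE = k/n = 4/20 ≈ 0.20000.
Difference = 8/26 − 4/20 = 7/65 ≈ 0.1077.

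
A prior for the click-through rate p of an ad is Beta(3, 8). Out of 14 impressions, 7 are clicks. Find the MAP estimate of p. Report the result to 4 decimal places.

Prior: Beta(3, 8).
Data: 7 successes in 14 trials. The binomial likelihood contributes p^7(1−p)^7, so the posterior is Beta(3+7, 8+7) = Beta(10, 15).
For Beta(a, b) with a, b > 1 the mode is (a−1)/(a+b−2) = 9/23 ≈ 0.3913.

p̂_MAP = 0.3913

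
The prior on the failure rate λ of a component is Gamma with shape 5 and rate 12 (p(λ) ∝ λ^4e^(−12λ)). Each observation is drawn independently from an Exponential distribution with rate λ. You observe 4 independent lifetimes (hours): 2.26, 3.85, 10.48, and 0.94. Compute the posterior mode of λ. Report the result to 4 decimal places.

The Exponential(rate=λ) likelihood is ∝ λ^n e^(−λΣtᵢ). Here n = 4 and Σtᵢ = 2.26 + 3.85 + 10.48 + 0.94 = 17.53.
Posterior ∝ λ^4e^(−12λ) · λ^4e^(−17.53λ) = λ^8e^(−29.53λ), i.e. Gamma(9, 29.53).
Mode = (a−1)/b = 8/29.53 ≈ 0.2709.

λ̂_MAP = 0.2709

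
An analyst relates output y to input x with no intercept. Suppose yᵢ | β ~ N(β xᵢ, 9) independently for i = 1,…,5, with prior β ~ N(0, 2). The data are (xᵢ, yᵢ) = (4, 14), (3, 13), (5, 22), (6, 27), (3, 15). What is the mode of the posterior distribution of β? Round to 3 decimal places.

log p(β | y) = −Σ(yᵢ − βxᵢ)²/(2·9) − β²/(2·2) + const.
Setting the derivative to zero: Σxᵢ(yᵢ − βxᵢ)/9 − β/2 = 0, so β = Σxᵢyᵢ / (Σxᵢ² + σ²/τ²).
Σxᵢyᵢ = 4·14 + 3·13 + 5·22 + 6·27 + 3·15 = 412; Σxᵢ² = 95; σ²/τ² = 4.5.
β̂_MAP = 412 / (95 + 4.5) = 412/99.5 ≈ 4.141.

β̂_MAP = 4.141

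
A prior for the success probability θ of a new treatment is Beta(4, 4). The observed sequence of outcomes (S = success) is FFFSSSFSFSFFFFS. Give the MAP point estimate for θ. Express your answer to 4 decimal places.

Prior: Beta(4, 4).
Data: 6 successes in 15 trials (from the sequence). The binomial likelihood contributes θ^6(1−θ)^9, so the posterior is Beta(4+6, 4+9) = Beta(10, 13).
For Beta(a, b) with a, b > 1 the mode is (a−1)/(a+b−2) = 9/21 ≈ 0.4286.

θ̂_MAP = 0.4286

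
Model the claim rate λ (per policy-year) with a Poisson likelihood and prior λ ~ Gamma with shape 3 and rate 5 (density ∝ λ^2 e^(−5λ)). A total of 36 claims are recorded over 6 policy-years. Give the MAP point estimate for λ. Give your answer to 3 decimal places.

λ̂_MAP = 3.455

Σxᵢ = 36, n = 6.
Posterior ∝ λ^2e^(−5λ) · λ^36e^(−6λ) = λ^38e^(−11λ), i.e. Gamma(shape=39, rate=11).
The mode of a Gamma(a, b) with a ≥ 1 (shape–rate) is (a−1)/b = 38/11 ≈ 3.455.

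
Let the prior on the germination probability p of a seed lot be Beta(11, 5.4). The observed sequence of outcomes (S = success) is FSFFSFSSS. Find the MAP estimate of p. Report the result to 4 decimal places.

p̂_MAP = 0.6410

Prior: Beta(11, 5.4).
Data: 5 successes in 9 trials (from the sequence). The binomial likelihood contributes p^5(1−p)^4, so the posterior is Beta(11+5, 5.4+4) = Beta(16, 9.4).
For Beta(a, b) with a, b > 1 the mode is (a−1)/(a+b−2) = 15/23.4 ≈ 0.6410.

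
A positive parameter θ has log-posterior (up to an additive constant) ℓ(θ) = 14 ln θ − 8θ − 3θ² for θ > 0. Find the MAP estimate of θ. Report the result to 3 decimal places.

θ̂_MAP = 1.000

ℓ'(θ) = 14/θ − 8 − 6θ. Setting this to zero and multiplying by θ: 6θ² + 8θ − 14 = 0.
θ = (−8 + √(8² + 4·6·14)) / (2·6) = (−8 + √400) / 12 = (−8 + 20)/12 = 1.
ℓ''(θ) = −14/θ² − 6 < 0, confirming a maximum.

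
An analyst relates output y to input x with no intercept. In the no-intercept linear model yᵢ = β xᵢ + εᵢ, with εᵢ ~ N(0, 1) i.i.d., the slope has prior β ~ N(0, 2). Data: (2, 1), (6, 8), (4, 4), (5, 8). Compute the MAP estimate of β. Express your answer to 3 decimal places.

β̂_MAP = 1.301

log p(β | y) = −Σ(yᵢ − βxᵢ)²/(2·1) − β²/(2·2) + const.
Setting the derivative to zero: Σxᵢ(yᵢ − βxᵢ)/1 − β/2 = 0, so β = Σxᵢyᵢ / (Σxᵢ² + σ²/τ²).
Σxᵢyᵢ = 2·1 + 6·8 + 4·4 + 5·8 = 106; Σxᵢ² = 81; σ²/τ² = 0.5.
β̂_MAP = 106 / (81 + 0.5) = 106/81.5 ≈ 1.301.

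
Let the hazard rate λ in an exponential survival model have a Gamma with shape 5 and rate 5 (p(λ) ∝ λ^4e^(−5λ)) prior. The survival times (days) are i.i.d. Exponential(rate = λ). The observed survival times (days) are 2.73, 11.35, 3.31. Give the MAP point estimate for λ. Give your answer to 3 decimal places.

λ̂_MAP = 0.313

The Exponential(rate=λ) likelihood is ∝ λ^n e^(−λΣtᵢ). Here n = 3 and Σtᵢ = 2.73 + 11.35 + 3.31 = 17.39.
Posterior ∝ λ^4e^(−5λ) · λ^3e^(−17.39λ) = λ^7e^(−22.39λ), i.e. Gamma(8, 22.39).
Mode = (a−1)/b = 7/22.39 ≈ 0.313.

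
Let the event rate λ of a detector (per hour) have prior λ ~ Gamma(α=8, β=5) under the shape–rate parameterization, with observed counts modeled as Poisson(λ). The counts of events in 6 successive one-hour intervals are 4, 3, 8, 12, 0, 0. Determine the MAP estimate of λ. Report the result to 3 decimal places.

Σxᵢ = 4+3+8+12+0+0 = 27, with n = 6.
Posterior ∝ λ^7e^(−5λ) · λ^27e^(−6λ) = λ^34e^(−11λ), i.e. Gamma(shape=35, rate=11).
The mode of a Gamma(a, b) with a ≥ 1 (shape–rate) is (a−1)/b = 34/11 ≈ 3.091.

λ̂_MAP = 3.091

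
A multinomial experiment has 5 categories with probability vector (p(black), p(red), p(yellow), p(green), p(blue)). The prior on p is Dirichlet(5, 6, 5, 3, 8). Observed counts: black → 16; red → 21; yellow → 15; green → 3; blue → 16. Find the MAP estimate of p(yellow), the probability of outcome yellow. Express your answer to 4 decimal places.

MAP estimate of p(yellow) = 0.2043

The posterior is Dirichlet(αᵢ + nᵢ) = Dirichlet(21, 27, 20, 6, 24).
For a Dirichlet(a₁,…,a_K) with all aᵢ > 1, the mode has j-th component (aⱼ − 1)/(Σaᵢ − K).
Here Σaᵢ = 98 and K = 5, so p(yellow) = (20 − 1)/(98 − 5) = 19/93 ≈ 0.2043.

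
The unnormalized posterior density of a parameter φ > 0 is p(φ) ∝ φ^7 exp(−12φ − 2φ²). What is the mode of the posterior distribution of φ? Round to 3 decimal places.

φ̂_MAP = 0.500

ℓ'(φ) = 7/φ − 12 − 4φ. Setting this to zero and multiplying by φ: 4φ² + 12φ − 7 = 0.
φ = (−12 + √(12² + 4·4·7)) / (2·4) = (−12 + √256) / 8 = (−12 + 16)/8 = 1/2.
ℓ''(φ) = −7/φ² − 4 < 0, confirming a maximum.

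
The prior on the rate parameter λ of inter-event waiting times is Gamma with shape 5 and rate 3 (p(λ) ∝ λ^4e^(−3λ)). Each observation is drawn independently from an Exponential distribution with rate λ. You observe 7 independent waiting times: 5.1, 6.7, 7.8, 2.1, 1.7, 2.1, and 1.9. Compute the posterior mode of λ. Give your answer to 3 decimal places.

λ̂_MAP = 0.362

The Exponential(rate=λ) likelihood is ∝ λ^n e^(−λΣtᵢ). Here n = 7 and Σtᵢ = 5.1 + 6.7 + 7.8 + 2.1 + 1.7 + 2.1 + 1.9 = 27.4.
Posterior ∝ λ^4e^(−3λ) · λ^7e^(−27.4λ) = λ^11e^(−30.4λ), i.e. Gamma(12, 30.4).
Mode = (a−1)/b = 11/30.4 ≈ 0.362.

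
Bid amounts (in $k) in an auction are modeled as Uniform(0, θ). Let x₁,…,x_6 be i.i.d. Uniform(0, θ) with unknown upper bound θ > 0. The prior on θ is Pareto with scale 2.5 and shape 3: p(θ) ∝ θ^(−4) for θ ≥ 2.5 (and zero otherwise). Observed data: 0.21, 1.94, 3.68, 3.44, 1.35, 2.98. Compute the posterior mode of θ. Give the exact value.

The Uniform(0, θ) likelihood is θ^(−n) for θ ≥ max(xᵢ), zero otherwise. Here max(xᵢ) = 3.68.
Posterior ∝ θ^(−4) · θ^(−6) = θ^(−10) on θ ≥ max(2.5, 3.68) = 3.68.
This density is strictly decreasing in θ, so the posterior mode lies at the lower boundary of the support.

θ̂_MAP = 3.68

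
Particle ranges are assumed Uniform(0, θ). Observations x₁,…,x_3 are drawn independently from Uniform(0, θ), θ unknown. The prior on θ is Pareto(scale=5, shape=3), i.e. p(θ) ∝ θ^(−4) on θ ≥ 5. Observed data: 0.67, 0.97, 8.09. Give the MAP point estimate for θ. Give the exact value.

θ̂_MAP = 8.09

The Uniform(0, θ) likelihood is θ^(−n) for θ ≥ max(xᵢ), zero otherwise. Here max(xᵢ) = 8.09.
Posterior ∝ θ^(−4) · θ^(−3) = θ^(−7) on θ ≥ max(5, 8.09) = 8.09.
This density is strictly decreasing in θ, so the posterior mode lies at the lower boundary of the support.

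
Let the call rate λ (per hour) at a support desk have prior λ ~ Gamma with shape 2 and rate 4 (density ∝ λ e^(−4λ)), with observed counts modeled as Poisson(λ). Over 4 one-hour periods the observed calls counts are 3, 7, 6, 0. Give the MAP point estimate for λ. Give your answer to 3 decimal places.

λ̂_MAP = 2.125

Σxᵢ = 3+7+6+0 = 16, with n = 4.
Posterior ∝ λe^(−4λ) · λ^16e^(−4λ) = λ^17e^(−8λ), i.e. Gamma(shape=18, rate=8).
The mode of a Gamma(a, b) with a ≥ 1 (shape–rate) is (a−1)/b = 17/8 ≈ 2.125.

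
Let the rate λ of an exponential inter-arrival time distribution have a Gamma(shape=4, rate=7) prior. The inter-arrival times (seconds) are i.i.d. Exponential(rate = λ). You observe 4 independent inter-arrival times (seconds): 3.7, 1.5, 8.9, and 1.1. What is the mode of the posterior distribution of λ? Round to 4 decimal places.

λ̂_MAP = 0.3153

The Exponential(rate=λ) likelihood is ∝ λ^n e^(−λΣtᵢ). Here n = 4 and Σtᵢ = 3.7 + 1.5 + 8.9 + 1.1 = 15.2.
Posterior ∝ λ^3e^(−7λ) · λ^4e^(−15.2λ) = λ^7e^(−22.2λ), i.e. Gamma(8, 22.2).
Mode = (a−1)/b = 7/22.2 ≈ 0.3153.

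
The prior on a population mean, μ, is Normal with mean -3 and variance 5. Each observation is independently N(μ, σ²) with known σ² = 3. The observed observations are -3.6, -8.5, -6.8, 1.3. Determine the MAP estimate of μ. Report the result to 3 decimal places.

n = 4; x̄ = ((-3.6) + (-8.5) + (-6.8) + 1.3)/4 = -17.6/4 = -4.4.
For a Normal prior and Normal likelihood with known variance, the posterior is Normal; its mode equals its mean, the precision-weighted average.
Prior precision 1/σ₀² = 1/5 = 0.2; data precision n/σ² = 4/3.
μ̂ = (0.2·(-3) + (4/3)·(-4.4)) / (0.2 + 4/3) = (-97/15)/(23/15) = -97/23 ≈ -4.217.

μ̂_MAP = -4.217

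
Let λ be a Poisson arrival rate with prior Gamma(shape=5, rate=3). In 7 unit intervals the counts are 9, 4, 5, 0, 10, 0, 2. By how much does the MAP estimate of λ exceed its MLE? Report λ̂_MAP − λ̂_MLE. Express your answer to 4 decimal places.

Σxᵢ = 30. Posterior is Gamma(35, 10); MAP = (35−1)/10 = 34/10 ≈ 3.40000.
MLE = x̄ = 30/7 ≈ 4.28571.
Difference = 34/10 − 30/7 = -31/35 ≈ -0.8857.

MAP − MLE = -0.8857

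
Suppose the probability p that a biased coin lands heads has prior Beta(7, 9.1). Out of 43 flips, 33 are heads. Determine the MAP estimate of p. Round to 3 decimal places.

Prior: Beta(7, 9.1).
Data: 33 successes in 43 trials. The binomial likelihood contributes p^33(1−p)^10, so the posterior is Beta(7+33, 9.1+10) = Beta(40, 19.1).
For Beta(a, b) with a, b > 1 the mode is (a−1)/(a+b−2) = 39/57.1 ≈ 0.683.

p̂_MAP = 0.683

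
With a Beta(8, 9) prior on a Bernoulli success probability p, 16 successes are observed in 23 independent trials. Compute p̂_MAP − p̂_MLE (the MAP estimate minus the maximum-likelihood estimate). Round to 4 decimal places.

MAP − MLE = -0.0904

Posterior is Beta(24, 16); MAP = (24−1)/(40−2) = 23/38 ≈ 0.60526.
MLE ignores the prior: p̂_MLE = k/n = 16/23 ≈ 0.69565.
Difference = 23/38 − 16/23 = -79/874 ≈ -0.0904.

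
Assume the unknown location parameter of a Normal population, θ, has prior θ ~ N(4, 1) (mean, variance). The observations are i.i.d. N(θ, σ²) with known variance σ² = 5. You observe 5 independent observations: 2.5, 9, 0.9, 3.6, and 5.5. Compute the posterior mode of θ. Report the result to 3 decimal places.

n = 5; x̄ = (2.5 + 9 + 0.9 + 3.6 + 5.5)/5 = 21.5/5 = 4.3.
For a Normal prior and Normal likelihood with known variance, the posterior is Normal; its mode equals its mean, the precision-weighted average.
Prior precision 1/σ₀² = 1/1 = 1; data precision n/σ² = 5/5 = 1.
θ̂ = (1·4 + 1·4.3) / (1 + 1) = 8.3/2 = 4.150.

θ̂_MAP = 4.150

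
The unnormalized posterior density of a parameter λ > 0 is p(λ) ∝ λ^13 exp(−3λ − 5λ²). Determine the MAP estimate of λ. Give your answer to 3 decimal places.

ℓ'(λ) = 13/λ − 3 − 10λ. Setting this to zero and multiplying by λ: 10λ² + 3λ − 13 = 0.
λ = (−3 + √(3² + 4·10·13)) / (2·10) = (−3 + √529) / 20 = (−3 + 23)/20 = 1.
ℓ''(λ) = −13/λ² − 10 < 0, confirming a maximum.

λ̂_MAP = 1.000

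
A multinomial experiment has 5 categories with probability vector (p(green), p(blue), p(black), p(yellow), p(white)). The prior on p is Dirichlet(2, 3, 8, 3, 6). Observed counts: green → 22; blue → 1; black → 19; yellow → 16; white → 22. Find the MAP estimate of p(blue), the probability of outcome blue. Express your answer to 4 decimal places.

The posterior is Dirichlet(αᵢ + nᵢ) = Dirichlet(24, 4, 27, 19, 28).
For a Dirichlet(a₁,…,a_K) with all aᵢ > 1, the mode has j-th component (aⱼ − 1)/(Σaᵢ − K).
Here Σaᵢ = 102 and K = 5, so p(blue) = (4 − 1)/(102 − 5) = 3/97 ≈ 0.0309.

MAP estimate of p(blue) = 0.0309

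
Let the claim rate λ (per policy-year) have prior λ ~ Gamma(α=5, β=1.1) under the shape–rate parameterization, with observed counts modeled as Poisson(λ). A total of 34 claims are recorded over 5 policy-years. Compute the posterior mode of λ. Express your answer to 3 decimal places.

λ̂_MAP = 6.230

Σxᵢ = 34, n = 5.
Posterior ∝ λ^4e^(−1.1λ) · λ^34e^(−5λ) = λ^38e^(−6.1λ), i.e. Gamma(shape=39, rate=6.1).
The mode of a Gamma(a, b) with a ≥ 1 (shape–rate) is (a−1)/b = 38/6.1 ≈ 6.230.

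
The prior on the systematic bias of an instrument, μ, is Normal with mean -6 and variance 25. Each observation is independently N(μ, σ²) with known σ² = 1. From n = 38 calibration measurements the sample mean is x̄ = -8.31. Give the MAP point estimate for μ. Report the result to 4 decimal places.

n = 38, x̄ = -8.31.
For a Normal prior and Normal likelihood with known variance, the posterior is Normal; its mode equals its mean, the precision-weighted average.
Prior precision 1/σ₀² = 1/25 = 0.04; data precision n/σ² = 38/1 = 38.
μ̂ = (0.04·(-6) + 38·(-8.31)) / (0.04 + 38) = (-316.02)/38.04 = -5267/634 ≈ -8.3076.

μ̂_MAP = -8.3076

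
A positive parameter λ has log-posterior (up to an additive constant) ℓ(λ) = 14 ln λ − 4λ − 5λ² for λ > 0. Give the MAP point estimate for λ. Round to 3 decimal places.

λ̂_MAP = 1.000

ℓ'(λ) = 14/λ − 4 − 10λ. Setting this to zero and multiplying by λ: 10λ² + 4λ − 14 = 0.
λ = (−4 + √(4² + 4·10·14)) / (2·10) = (−4 + √576) / 20 = (−4 + 24)/20 = 1.
ℓ''(λ) = −14/λ² − 10 < 0, confirming a maximum.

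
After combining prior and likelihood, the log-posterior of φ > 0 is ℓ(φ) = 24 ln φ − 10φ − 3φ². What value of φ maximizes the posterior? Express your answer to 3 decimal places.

φ̂_MAP = 1.333

ℓ'(φ) = 24/φ − 10 − 6φ. Setting this to zero and multiplying by φ: 6φ² + 10φ − 24 = 0.
φ = (−10 + √(10² + 4·6·24)) / (2·6) = (−10 + √676) / 12 = (−10 + 26)/12 = 4/3.
ℓ''(φ) = −24/φ² − 6 < 0, confirming a maximum.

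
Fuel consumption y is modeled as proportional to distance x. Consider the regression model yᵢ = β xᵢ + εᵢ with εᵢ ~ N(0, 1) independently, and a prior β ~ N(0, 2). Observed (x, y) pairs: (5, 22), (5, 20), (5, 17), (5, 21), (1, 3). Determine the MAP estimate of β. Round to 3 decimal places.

log p(β | y) = −Σ(yᵢ − βxᵢ)²/(2·1) − β²/(2·2) + const.
Setting the derivative to zero: Σxᵢ(yᵢ − βxᵢ)/1 − β/2 = 0, so β = Σxᵢyᵢ / (Σxᵢ² + σ²/τ²).
Σxᵢyᵢ = 5·22 + 5·20 + 5·17 + 5·21 + 1·3 = 403; Σxᵢ² = 101; σ²/τ² = 0.5.
β̂_MAP = 403 / (101 + 0.5) = 403/101.5 ≈ 3.970.

β̂_MAP = 3.970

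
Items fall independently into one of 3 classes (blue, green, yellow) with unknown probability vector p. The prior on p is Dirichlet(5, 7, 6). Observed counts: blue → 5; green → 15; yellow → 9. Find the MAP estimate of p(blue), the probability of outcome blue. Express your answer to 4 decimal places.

The posterior is Dirichlet(αᵢ + nᵢ) = Dirichlet(10, 22, 15).
For a Dirichlet(a₁,…,a_K) with all aᵢ > 1, the mode has j-th component (aⱼ − 1)/(Σaᵢ − K).
Here Σaᵢ = 47 and K = 3, so p(blue) = (10 − 1)/(47 − 3) = 9/44 ≈ 0.2045.

MAP estimate of p(blue) = 0.2045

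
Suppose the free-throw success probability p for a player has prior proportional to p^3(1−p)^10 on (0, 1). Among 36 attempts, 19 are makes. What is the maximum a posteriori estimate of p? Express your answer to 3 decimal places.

p̂_MAP = 0.449

The prior density ∝ p^3(1−p)^10 is the kernel of Beta(4, 11).
Data: 19 successes in 36 trials. The binomial likelihood contributes p^19(1−p)^17, so the posterior is Beta(4+19, 11+17) = Beta(23, 28).
For Beta(a, b) with a, b > 1 the mode is (a−1)/(a+b−2) = 22/49 ≈ 0.449.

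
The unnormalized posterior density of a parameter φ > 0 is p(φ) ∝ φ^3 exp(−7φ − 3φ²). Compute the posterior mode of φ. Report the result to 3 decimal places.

ℓ'(φ) = 3/φ − 7 − 6φ. Setting this to zero and multiplying by φ: 6φ² + 7φ − 3 = 0.
φ = (−7 + √(7² + 4·6·3)) / (2·6) = (−7 + √121) / 12 = (−7 + 11)/12 = 1/3.
ℓ''(φ) = −3/φ² − 6 < 0, confirming a maximum.

φ̂_MAP = 0.333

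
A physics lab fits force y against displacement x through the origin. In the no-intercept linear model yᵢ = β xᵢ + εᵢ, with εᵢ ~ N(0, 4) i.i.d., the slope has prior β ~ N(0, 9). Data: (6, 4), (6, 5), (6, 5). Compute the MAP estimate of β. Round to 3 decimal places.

β̂_MAP = 0.775

log p(β | y) = −Σ(yᵢ − βxᵢ)²/(2·4) − β²/(2·9) + const.
Setting the derivative to zero: Σxᵢ(yᵢ − βxᵢ)/4 − β/9 = 0, so β = Σxᵢyᵢ / (Σxᵢ² + σ²/τ²).
Σxᵢyᵢ = 6·4 + 6·5 + 6·5 = 84; Σxᵢ² = 108; σ²/τ² = 4/9.
β̂_MAP = 84 / (108 + 4/9) = 84/(976/9) = 189/244 ≈ 0.775.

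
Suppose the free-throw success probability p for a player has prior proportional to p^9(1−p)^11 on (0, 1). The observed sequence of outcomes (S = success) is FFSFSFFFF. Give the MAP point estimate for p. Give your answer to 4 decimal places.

The prior density ∝ p^9(1−p)^11 is the kernel of Beta(10, 12).
Data: 2 successes in 9 trials (from the sequence). The binomial likelihood contributes p^2(1−p)^7, so the posterior is Beta(10+2, 12+7) = Beta(12, 19).
For Beta(a, b) with a, b > 1 the mode is (a−1)/(a+b−2) = 11/29 ≈ 0.3793.

p̂_MAP = 0.3793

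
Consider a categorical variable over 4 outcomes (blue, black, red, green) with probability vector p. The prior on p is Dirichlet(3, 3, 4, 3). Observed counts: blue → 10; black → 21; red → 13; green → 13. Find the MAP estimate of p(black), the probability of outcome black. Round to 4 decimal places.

MAP estimate of p(black) = 0.3485

The posterior is Dirichlet(αᵢ + nᵢ) = Dirichlet(13, 24, 17, 16).
For a Dirichlet(a₁,…,a_K) with all aᵢ > 1, the mode has j-th component (aⱼ − 1)/(Σaᵢ − K).
Here Σaᵢ = 70 and K = 4, so p(black) = (24 − 1)/(70 − 4) = 23/66 ≈ 0.3485.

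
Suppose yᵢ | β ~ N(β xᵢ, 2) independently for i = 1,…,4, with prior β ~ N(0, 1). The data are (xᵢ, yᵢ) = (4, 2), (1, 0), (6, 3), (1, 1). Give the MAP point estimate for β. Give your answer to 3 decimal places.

log p(β | y) = −Σ(yᵢ − βxᵢ)²/(2·2) − β²/(2·1) + const.
Setting the derivative to zero: Σxᵢ(yᵢ − βxᵢ)/2 − β/1 = 0, so β = Σxᵢyᵢ / (Σxᵢ² + σ²/τ²).
Σxᵢyᵢ = 4·2 + 1·0 + 6·3 + 1·1 = 27; Σxᵢ² = 54; σ²/τ² = 2.
β̂_MAP = 27 / (54 + 2) = 27/56 ≈ 0.482.

β̂_MAP = 0.482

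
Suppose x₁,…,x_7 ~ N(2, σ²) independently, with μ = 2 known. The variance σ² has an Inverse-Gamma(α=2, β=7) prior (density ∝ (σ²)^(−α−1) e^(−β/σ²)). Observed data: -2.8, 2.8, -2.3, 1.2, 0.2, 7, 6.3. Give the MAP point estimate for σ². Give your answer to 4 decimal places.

σ̂²_MAP = 7.9646

Sum of squared deviations about the known mean: SS = (-2.8−2)² + (2.8−2)² + (-2.3−2)² + (1.2−2)² + (0.2−2)² + (7−2)² + (6.3−2)² = 89.54.
The Normal likelihood contributes (σ²)^(−n/2) exp(−SS/(2σ²)), so the posterior is Inverse-Gamma(α + n/2, β + SS/2) = Inverse-Gamma(5.5, 51.77).
The mode of Inverse-Gamma(a, b) is b/(a+1) = 51.77/6.5 ≈ 7.9646.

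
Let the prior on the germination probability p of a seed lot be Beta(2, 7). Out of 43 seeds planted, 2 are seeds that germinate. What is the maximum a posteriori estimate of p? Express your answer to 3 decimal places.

p̂_MAP = 0.060

Prior: Beta(2, 7).
Data: 2 successes in 43 trials. The binomial likelihood contributes p^2(1−p)^41, so the posterior is Beta(2+2, 7+41) = Beta(4, 48).
For Beta(a, b) with a, b > 1 the mode is (a−1)/(a+b−2) = 3/50 ≈ 0.060.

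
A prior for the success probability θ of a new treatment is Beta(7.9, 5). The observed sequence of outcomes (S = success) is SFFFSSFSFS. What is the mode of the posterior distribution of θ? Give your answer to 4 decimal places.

θ̂_MAP = 0.5694

Prior: Beta(7.9, 5).
Data: 5 successes in 10 trials (from the sequence). The binomial likelihood contributes θ^5(1−θ)^5, so the posterior is Beta(7.9+5, 5+5) = Beta(12.9, 10).
For Beta(a, b) with a, b > 1 the mode is (a−1)/(a+b−2) = 11.9/20.9 ≈ 0.5694.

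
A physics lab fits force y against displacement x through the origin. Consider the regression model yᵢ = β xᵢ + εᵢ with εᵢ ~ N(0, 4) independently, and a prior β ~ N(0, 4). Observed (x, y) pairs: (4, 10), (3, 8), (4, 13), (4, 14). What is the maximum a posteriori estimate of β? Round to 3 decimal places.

β̂_MAP = 2.966

log p(β | y) = −Σ(yᵢ − βxᵢ)²/(2·4) − β²/(2·4) + const.
Setting the derivative to zero: Σxᵢ(yᵢ − βxᵢ)/4 − β/4 = 0, so β = Σxᵢyᵢ / (Σxᵢ² + σ²/τ²).
Σxᵢyᵢ = 4·10 + 3·8 + 4·13 + 4·14 = 172; Σxᵢ² = 57; σ²/τ² = 1.
β̂_MAP = 172 / (57 + 1) = 172/58 ≈ 2.966.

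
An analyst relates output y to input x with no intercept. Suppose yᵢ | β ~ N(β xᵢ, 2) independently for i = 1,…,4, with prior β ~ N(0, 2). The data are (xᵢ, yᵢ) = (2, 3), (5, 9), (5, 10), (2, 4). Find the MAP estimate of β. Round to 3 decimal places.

log p(β | y) = −Σ(yᵢ − βxᵢ)²/(2·2) − β²/(2·2) + const.
Setting the derivative to zero: Σxᵢ(yᵢ − βxᵢ)/2 − β/2 = 0, so β = Σxᵢyᵢ / (Σxᵢ² + σ²/τ²).
Σxᵢyᵢ = 2·3 + 5·9 + 5·10 + 2·4 = 109; Σxᵢ² = 58; σ²/τ² = 1.
β̂_MAP = 109 / (58 + 1) = 109/59 ≈ 1.847.

β̂_MAP = 1.847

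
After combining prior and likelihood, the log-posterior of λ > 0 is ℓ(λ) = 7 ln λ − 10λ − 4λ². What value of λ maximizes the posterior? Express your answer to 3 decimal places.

λ̂_MAP = 0.500

ℓ'(λ) = 7/λ − 10 − 8λ. Setting this to zero and multiplying by λ: 8λ² + 10λ − 7 = 0.
λ = (−10 + √(10² + 4·8·7)) / (2·8) = (−10 + √324) / 16 = (−10 + 18)/16 = 1/2.
ℓ''(λ) = −7/λ² − 8 < 0, confirming a maximum.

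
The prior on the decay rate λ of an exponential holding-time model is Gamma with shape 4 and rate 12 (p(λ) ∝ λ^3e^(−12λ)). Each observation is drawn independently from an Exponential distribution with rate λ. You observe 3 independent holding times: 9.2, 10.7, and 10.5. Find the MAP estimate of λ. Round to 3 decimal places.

λ̂_MAP = 0.142

The Exponential(rate=λ) likelihood is ∝ λ^n e^(−λΣtᵢ). Here n = 3 and Σtᵢ = 9.2 + 10.7 + 10.5 = 30.4.
Posterior ∝ λ^3e^(−12λ) · λ^3e^(−30.4λ) = λ^6e^(−42.4λ), i.e. Gamma(7, 42.4).
Mode = (a−1)/b = 6/42.4 ≈ 0.142.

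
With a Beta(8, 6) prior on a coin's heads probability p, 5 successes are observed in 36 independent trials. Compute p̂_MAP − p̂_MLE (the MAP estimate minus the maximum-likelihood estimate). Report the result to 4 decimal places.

Posterior is Beta(13, 37); MAP = (13−1)/(50−2) = 12/48 ≈ 0.25000.
MLE ignores the prior: p̂_MLE = k/n = 5/36 ≈ 0.13889.
Difference = 12/48 − 5/36 = 1/9 ≈ 0.1111.

MAP − MLE = 0.1111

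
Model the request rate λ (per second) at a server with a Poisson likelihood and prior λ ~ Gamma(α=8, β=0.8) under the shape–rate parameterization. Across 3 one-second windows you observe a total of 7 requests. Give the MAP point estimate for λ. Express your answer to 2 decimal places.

Σxᵢ = 7, n = 3.
Posterior ∝ λ^7e^(−0.8λ) · λ^7e^(−3λ) = λ^14e^(−3.8λ), i.e. Gamma(shape=15, rate=3.8).
The mode of a Gamma(a, b) with a ≥ 1 (shape–rate) is (a−1)/b = 14/3.8 ≈ 3.68.

λ̂_MAP = 3.68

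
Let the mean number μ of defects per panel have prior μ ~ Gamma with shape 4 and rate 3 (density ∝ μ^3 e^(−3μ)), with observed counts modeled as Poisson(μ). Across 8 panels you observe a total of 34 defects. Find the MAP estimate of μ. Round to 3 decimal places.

μ̂_MAP = 3.364

Σxᵢ = 34, n = 8.
Posterior ∝ μ^3e^(−3μ) · μ^34e^(−8μ) = μ^37e^(−11μ), i.e. Gamma(shape=38, rate=11).
The mode of a Gamma(a, b) with a ≥ 1 (shape–rate) is (a−1)/b = 37/11 ≈ 3.364.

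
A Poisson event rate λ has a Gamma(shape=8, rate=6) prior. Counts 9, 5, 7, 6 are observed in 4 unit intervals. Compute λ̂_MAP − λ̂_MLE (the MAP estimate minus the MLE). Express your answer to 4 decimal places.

Σxᵢ = 27. Posterior is Gamma(35, 10); MAP = (35−1)/10 = 34/10 ≈ 3.40000.
MLE = x̄ = 27/4 ≈ 6.75000.
Difference = 34/10 − 27/4 = -67/20 ≈ -3.3500.

MAP − MLE = -3.3500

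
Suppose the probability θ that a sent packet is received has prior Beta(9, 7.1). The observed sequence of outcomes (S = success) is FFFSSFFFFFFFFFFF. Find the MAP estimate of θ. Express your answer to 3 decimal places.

Prior: Beta(9, 7.1).
Data: 2 successes in 16 trials (from the sequence). The binomial likelihood contributes θ^2(1−θ)^14, so the posterior is Beta(9+2, 7.1+14) = Beta(11, 21.1).
For Beta(a, b) with a, b > 1 the mode is (a−1)/(a+b−2) = 10/30.1 ≈ 0.332.

θ̂_MAP = 0.332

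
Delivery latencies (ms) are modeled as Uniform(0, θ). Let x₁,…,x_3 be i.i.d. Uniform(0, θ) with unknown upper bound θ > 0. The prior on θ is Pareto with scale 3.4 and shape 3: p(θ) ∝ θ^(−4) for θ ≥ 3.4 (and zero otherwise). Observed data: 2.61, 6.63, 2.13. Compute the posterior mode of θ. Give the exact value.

θ̂_MAP = 6.63

The Uniform(0, θ) likelihood is θ^(−n) for θ ≥ max(xᵢ), zero otherwise. Here max(xᵢ) = 6.63.
Posterior ∝ θ^(−4) · θ^(−3) = θ^(−7) on θ ≥ max(3.4, 6.63) = 6.63.
This density is strictly decreasing in θ, so the posterior mode lies at the lower boundary of the support.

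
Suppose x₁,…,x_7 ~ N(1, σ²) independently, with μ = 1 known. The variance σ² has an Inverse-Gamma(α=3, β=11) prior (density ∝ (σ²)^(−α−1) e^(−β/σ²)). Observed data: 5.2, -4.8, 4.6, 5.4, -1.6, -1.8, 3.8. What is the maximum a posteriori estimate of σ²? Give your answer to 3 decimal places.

σ̂²_MAP = 8.536

Sum of squared deviations about the known mean: SS = (5.2−1)² + (-4.8−1)² + (4.6−1)² + (5.4−1)² + (-1.6−1)² + (-1.8−1)² + (3.8−1)² = 106.04.
The Normal likelihood contributes (σ²)^(−n/2) exp(−SS/(2σ²)), so the posterior is Inverse-Gamma(α + n/2, β + SS/2) = Inverse-Gamma(6.5, 64.02).
The mode of Inverse-Gamma(a, b) is b/(a+1) = 64.02/7.5 ≈ 8.536.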